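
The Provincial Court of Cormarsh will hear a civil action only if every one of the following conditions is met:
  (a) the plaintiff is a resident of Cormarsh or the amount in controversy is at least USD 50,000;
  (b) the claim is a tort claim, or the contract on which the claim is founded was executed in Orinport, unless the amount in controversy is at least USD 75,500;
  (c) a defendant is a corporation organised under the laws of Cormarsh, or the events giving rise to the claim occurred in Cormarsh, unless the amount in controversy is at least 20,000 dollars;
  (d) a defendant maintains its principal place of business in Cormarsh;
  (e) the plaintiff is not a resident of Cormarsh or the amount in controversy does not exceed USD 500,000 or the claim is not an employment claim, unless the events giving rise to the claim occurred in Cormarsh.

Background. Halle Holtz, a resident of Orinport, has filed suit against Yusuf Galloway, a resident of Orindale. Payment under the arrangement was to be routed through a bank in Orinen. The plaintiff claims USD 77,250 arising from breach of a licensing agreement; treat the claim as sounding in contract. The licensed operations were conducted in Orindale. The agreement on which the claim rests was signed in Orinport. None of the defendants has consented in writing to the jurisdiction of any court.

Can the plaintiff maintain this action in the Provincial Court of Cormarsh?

No

The Provincial Court of Cormarsh:
  (a) The amount in controversy is USD 77,250, which meets the USD 50,000 floor, so one alternative holds. Satisfied.
  (b) The contract was executed in Orinport — that alternative is enough. Satisfied.
  (c) No defendant is a corporation; the operative events occurred in Orindale, not Cormarsh — every alternative fails. However, the amount in controversy is $77,250, which meets the 20,000 dollars floor, so the 'unless' proviso supplies this condition. Condition met.
  (d) No defendant is a corporation. Not met.
  (e) The plaintiff resides in Orinport, which is not Cormarsh, so this disjunct is met. Satisfied.
  → The court lacks jurisdiction.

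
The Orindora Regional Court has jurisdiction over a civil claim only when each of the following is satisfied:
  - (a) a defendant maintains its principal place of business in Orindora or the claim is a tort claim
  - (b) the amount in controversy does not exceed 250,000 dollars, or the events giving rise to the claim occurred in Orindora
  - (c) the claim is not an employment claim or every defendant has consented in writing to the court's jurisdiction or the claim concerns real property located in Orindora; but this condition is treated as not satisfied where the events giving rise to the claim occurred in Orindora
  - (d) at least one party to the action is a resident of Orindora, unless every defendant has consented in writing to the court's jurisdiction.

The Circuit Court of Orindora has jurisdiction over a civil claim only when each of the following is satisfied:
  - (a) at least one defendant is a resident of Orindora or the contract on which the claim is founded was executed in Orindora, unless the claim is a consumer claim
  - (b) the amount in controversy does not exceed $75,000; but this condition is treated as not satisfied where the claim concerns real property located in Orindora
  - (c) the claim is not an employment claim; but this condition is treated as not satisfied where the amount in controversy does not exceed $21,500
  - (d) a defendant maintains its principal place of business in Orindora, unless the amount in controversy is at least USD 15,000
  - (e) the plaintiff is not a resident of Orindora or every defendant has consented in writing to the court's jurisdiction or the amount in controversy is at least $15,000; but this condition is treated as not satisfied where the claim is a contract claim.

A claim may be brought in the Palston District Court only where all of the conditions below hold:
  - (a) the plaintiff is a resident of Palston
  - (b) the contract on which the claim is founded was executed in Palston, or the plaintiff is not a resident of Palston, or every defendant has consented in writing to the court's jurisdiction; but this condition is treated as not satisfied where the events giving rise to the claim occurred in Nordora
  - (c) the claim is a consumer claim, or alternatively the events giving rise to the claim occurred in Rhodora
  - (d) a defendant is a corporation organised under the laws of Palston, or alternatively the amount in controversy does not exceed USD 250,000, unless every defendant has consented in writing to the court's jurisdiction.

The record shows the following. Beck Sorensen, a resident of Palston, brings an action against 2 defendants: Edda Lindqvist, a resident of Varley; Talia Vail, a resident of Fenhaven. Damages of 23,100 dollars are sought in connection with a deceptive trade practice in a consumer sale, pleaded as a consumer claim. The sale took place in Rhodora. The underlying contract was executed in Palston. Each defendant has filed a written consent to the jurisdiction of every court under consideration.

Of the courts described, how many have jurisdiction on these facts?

2

The Orindora Regional Court:
  (a) No defendant is a corporation; the claim is a consumer claim, not a tort claim — no alternative holds. Not satisfied.
  (b) The amount in controversy is USD 23,100, within the $250,000 ceiling — that alternative is enough. Satisfied.
  (c) The claim is a consumer claim, not an employment claim, which satisfies one of the alternatives. And the carve-out is inapplicable — the operative events occurred in Rhodora, not Orindora. Condition met.
  (d) No party resides in Orindora. However, every defendant has filed written consent, so the 'unless' proviso supplies this condition. Condition met.
  → The court lacks jurisdiction.
The Circuit Court of Orindora:
  (a) No defendant resides in Orindora (they reside in Varley, Fenhaven); the contract was executed in Palston, not Orindora — no alternative holds. However, the claim is a consumer claim, so the 'unless' proviso supplies this condition. Satisfied.
  (b) The amount in controversy is USD 23,100, within the 75,000 dollars ceiling. The exception is not triggered, since the claim does not concern real property. Satisfied.
  (c) The claim is a consumer claim, not an employment claim. And the carve-out is inapplicable — the amount in controversy is USD 23,100, above the 21,500 dollars ceiling. Condition met.
  (d) No defendant is a corporation. The proviso rescues it, though: the amount in controversy is $23,100, which meets the $15,000 floor. Condition met.
  (e) The plaintiff resides in Palston, which is not Orindora — that alternative is enough. The exception is not triggered, since the claim is a consumer claim, not a contract claim. Met.
  → Jurisdiction lies.
The Palston District Court:
  (a) The plaintiff resides in Palston. Condition met.
  (b) The contract was executed in Palston, which satisfies one of the alternatives. The carve-out does not apply: the operative events occurred in Rhodora, not Nordora. Met.
  (c) The claim is a consumer claim, so one alternative holds. Condition met.
  (d) The amount in controversy is USD 23,100, within the 250,000 dollars ceiling, which satisfies one of the alternatives. Met.
  → All conditions met; jurisdiction exists.
Courts with jurisdiction: the Circuit Court of Orindora, the Palston District Court — 2 in total.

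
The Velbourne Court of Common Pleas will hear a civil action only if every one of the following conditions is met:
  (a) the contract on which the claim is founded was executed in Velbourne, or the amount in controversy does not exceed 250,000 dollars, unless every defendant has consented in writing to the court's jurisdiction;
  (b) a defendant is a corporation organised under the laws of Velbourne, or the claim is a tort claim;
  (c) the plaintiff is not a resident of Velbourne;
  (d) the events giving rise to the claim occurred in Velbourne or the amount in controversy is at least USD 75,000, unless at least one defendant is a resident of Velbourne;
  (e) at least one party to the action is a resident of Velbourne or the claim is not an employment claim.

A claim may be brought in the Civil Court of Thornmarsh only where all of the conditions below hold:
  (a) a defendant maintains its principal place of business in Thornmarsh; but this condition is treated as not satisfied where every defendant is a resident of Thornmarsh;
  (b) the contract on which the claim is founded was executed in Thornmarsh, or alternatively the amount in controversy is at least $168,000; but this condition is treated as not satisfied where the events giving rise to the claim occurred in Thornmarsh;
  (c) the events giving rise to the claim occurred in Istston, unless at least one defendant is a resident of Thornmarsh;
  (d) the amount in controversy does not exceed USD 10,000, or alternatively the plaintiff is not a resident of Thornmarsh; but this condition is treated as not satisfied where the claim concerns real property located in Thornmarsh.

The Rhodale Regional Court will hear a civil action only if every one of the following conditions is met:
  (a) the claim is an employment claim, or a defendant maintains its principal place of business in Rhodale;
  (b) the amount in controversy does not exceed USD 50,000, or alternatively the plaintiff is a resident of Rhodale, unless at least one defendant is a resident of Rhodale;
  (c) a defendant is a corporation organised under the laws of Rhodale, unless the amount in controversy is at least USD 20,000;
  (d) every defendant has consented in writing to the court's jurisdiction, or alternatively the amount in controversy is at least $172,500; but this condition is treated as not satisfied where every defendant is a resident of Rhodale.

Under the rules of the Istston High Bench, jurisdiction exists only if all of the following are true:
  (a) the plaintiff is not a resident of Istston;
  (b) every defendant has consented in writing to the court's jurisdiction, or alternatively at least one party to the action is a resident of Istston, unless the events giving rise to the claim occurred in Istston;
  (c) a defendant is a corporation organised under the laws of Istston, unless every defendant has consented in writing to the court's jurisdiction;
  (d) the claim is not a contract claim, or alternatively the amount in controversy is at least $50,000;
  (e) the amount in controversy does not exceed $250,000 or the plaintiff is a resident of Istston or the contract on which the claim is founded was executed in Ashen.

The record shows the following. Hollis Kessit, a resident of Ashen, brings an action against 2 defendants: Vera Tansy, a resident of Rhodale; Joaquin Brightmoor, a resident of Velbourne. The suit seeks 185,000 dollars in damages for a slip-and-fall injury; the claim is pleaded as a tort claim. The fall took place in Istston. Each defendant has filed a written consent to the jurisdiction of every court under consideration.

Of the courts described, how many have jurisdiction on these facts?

2

The Velbourne Court of Common Pleas:
  (a) The amount in controversy is $185,000, within the USD 250,000 ceiling — that alternative is enough. Condition met.
  (b) The claim is a tort claim — that alternative is enough. Satisfied.
  (c) The plaintiff resides in Ashen, which is not Velbourne. Condition met.
  (d) The amount in controversy is $185,000, which meets the 75,000 dollars floor, so one alternative holds. Satisfied.
  (e) Joaquin Brightmoor resides in Velbourne, so this disjunct is met. Satisfied.
  → Jurisdiction lies.
The Civil Court of Thornmarsh:
  (a) No defendant is a corporation. Condition not met.
  (b) The amount in controversy is USD 185,000, which meets the 168,000 dollars floor — that alternative is enough. And the carve-out is inapplicable — the operative events occurred in Istston, not Thornmarsh. Met.
  (c) The operative events occurred in Istston. Satisfied.
  (d) The plaintiff resides in Ashen, which is not Thornmarsh, which satisfies one of the alternatives. The exception is not triggered, since the claim does not concern real property. Satisfied.
  → Not every requirement is met — no jurisdiction.
The Rhodale Regional Court:
  (a) The claim is a tort claim, not an employment claim; no defendant is a corporation — every alternative fails. Condition not met.
  (b) The amount in controversy is $185,000, above the USD 50,000 ceiling; the plaintiff resides in Ashen, not Rhodale — none of the alternatives is met. The proviso rescues it, though: Vera Tansy resides in Rhodale. Met.
  (c) No defendant is a corporation. But the amount in controversy is 185,000 dollars, which meets the $20,000 floor, and the 'unless' clause therefore excuses the requirement. Condition met.
  (d) Every defendant has filed written consent, which satisfies one of the alternatives. The carve-out does not apply: the defendants reside as follows — Vera Tansy in Rhodale, Joaquin Brightmoor in Velbourne — not all in Rhodale. Condition met.
  → The court lacks jurisdiction.
The Istston High Bench:
  (a) The plaintiff resides in Ashen, which is not Istston. Condition met.
  (b) Every defendant has filed written consent, so one alternative holds. Met.
  (c) No defendant is a corporation. However, every defendant has filed written consent, so the 'unless' proviso supplies this condition. Met.
  (d) The claim is a tort claim, not a contract claim, so one alternative holds. Satisfied.
  (e) The amount in controversy is 185,000 dollars, within the $250,000 ceiling — that alternative is enough. Satisfied.
  → Every requirement is satisfied — jurisdiction.
Courts with jurisdiction: the Velbourne Court of Common Pleas, the Istston High Bench — 2 in total.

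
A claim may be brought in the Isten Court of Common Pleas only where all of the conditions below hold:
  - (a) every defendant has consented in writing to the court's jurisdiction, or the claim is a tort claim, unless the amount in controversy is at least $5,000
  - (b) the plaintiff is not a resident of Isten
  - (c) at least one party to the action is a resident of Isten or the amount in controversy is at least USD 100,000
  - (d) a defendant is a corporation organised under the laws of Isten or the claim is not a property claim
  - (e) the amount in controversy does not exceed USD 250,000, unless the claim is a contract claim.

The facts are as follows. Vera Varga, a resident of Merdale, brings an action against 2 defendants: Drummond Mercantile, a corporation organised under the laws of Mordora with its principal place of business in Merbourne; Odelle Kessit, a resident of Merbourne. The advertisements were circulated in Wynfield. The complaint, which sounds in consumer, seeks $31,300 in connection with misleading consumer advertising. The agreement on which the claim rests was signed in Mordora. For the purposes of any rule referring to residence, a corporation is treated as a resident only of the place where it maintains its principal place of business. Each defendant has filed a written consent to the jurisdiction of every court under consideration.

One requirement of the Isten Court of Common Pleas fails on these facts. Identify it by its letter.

The Isten Court of Common Pleas:
  (a) Every defendant has filed written consent, so this disjunct is met. Met.
  (b) The plaintiff resides in Merdale, which is not Isten. Met.
  (c) No party resides in Isten; the amount in controversy is $31,300, below the USD 100,000 floor — no alternative holds. Condition not met.
  (d) The claim is a consumer claim, not a property claim — that alternative is enough. Met.
  (e) The amount in controversy is USD 31,300, within the USD 250,000 ceiling. Condition met.
Only condition (c) fails.

(c)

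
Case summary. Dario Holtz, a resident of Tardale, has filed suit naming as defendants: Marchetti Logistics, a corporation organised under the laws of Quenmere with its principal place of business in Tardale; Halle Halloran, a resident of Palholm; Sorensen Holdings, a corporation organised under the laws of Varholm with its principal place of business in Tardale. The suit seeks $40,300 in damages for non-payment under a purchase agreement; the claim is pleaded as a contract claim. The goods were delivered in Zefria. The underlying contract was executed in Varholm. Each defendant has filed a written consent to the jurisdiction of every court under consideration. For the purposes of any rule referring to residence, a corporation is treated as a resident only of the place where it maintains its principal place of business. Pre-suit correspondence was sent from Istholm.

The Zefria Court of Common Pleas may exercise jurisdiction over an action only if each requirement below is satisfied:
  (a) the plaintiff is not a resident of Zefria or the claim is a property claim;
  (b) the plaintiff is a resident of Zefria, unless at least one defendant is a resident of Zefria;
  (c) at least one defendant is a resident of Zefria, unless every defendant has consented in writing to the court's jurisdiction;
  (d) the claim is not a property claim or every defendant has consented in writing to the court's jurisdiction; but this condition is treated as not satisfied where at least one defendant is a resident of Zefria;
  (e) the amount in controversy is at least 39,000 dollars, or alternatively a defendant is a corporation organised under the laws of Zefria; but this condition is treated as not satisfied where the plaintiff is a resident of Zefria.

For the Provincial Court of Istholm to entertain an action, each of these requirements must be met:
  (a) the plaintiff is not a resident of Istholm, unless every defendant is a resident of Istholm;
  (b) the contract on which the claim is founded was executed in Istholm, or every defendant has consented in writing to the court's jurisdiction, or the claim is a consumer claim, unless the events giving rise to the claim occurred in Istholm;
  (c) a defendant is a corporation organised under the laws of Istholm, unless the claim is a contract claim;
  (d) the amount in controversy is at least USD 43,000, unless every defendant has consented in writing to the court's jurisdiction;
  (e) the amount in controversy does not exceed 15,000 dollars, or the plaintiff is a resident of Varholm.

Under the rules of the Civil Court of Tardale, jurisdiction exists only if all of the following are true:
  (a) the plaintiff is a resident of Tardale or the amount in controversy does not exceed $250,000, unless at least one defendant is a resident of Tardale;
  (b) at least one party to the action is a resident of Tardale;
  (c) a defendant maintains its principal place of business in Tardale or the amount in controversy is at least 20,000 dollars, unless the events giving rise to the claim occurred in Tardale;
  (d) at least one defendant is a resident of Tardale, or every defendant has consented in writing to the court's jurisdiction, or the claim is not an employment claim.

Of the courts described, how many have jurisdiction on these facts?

1

The Zefria Court of Common Pleas:
  (a) The plaintiff resides in Tardale, which is not Zefria — that alternative is enough. Satisfied.
  (b) The plaintiff resides in Tardale, not Zefria. The proviso offers no rescue either, since no defendant resides in Zefria (they reside in Tardale, Palholm, Tardale). Not satisfied.
  (c) No defendant resides in Zefria (they reside in Tardale, Palholm, Tardale). The proviso rescues it, though: every defendant has filed written consent. Condition met.
  (d) The claim is a contract claim, not a property claim, so this disjunct is met. And the carve-out is inapplicable — no defendant resides in Zefria (they reside in Tardale, Palholm, Tardale). Satisfied.
  (e) The amount in controversy is 40,300 dollars, which meets the USD 39,000 floor, so this disjunct is met. And the carve-out is inapplicable — the plaintiff resides in Tardale, not Zefria. Condition met.
  → The court lacks jurisdiction.
The Provincial Court of Istholm:
  (a) The plaintiff resides in Tardale, which is not Istholm. Satisfied.
  (b) Every defendant has filed written consent, so one alternative holds. Satisfied.
  (c) The corporate defendant(s) are organised in Quenmere, Varholm, not Istholm. But the claim is a contract claim, and the 'unless' clause therefore excuses the requirement. Met.
  (d) The amount in controversy is $40,300, below the 43,000 dollars floor. However, every defendant has filed written consent, so the 'unless' proviso supplies this condition. Satisfied.
  (e) The amount in controversy is 40,300 dollars, above the 15,000 dollars ceiling; the plaintiff resides in Tardale, not Varholm — every alternative fails. Fails.
  → The court lacks jurisdiction.
The Civil Court of Tardale:
  (a) The plaintiff resides in Tardale — that alternative is enough. Satisfied.
  (b) Dario Holtz resides in Tardale. Met.
  (c) Marchetti Logistics has its principal place of business in Tardale, so this disjunct is met. Satisfied.
  (d) Marchetti Logistics resides in Tardale, so this disjunct is met. Satisfied.
  → All conditions met; jurisdiction exists.
Courts with jurisdiction: the Civil Court of Tardale — 1 in total.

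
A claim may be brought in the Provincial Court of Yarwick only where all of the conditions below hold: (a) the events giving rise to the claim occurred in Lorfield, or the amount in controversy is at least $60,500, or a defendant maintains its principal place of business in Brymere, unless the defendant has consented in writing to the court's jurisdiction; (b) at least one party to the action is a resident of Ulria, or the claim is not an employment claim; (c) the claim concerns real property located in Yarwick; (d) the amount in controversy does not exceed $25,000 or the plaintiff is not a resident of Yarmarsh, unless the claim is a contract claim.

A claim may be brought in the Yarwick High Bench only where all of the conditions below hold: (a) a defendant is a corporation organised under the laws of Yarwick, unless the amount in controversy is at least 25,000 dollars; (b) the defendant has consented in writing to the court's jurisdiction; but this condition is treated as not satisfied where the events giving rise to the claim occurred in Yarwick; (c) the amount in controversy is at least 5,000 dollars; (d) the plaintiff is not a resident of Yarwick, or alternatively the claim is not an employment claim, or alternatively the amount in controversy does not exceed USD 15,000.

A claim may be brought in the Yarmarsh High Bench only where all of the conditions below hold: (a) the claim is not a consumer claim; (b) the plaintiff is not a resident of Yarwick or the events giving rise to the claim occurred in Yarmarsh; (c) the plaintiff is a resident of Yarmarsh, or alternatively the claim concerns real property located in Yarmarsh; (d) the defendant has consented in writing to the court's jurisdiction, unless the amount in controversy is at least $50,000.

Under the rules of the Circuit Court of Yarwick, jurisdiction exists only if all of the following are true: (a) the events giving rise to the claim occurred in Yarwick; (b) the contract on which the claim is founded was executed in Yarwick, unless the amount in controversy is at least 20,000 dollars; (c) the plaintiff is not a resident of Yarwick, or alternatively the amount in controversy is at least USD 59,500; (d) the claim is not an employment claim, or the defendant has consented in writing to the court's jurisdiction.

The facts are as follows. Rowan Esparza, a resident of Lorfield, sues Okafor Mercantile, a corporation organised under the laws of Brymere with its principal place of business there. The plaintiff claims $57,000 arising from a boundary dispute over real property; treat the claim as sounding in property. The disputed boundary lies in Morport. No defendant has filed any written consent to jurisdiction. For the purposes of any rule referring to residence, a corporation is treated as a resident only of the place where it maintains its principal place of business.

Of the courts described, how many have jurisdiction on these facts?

0

The Provincial Court of Yarwick:
  (a) Okafor Mercantile has its principal place of business in Brymere, which satisfies one of the alternatives. Met.
  (b) The claim is a property claim, not an employment claim, so one alternative holds. Met.
  (c) The property lies in Morport, not Yarwick. Not met.
  (d) The plaintiff resides in Lorfield, which is not Yarmarsh, so this disjunct is met. Met.
  → At least one condition fails; no jurisdiction.
The Yarwick High Bench:
  (a) The corporate defendant(s) are organised in Brymere, not Yarwick. However, the amount in controversy is USD 57,000, which meets the USD 25,000 floor, so the 'unless' proviso supplies this condition. Condition met.
  (b) No such written consent has been filed. Not satisfied.
  (c) The amount in controversy is USD 57,000, which meets the USD 5,000 floor. Satisfied.
  (d) The plaintiff resides in Lorfield, which is not Yarwick, so this disjunct is met. Condition met.
  → Not every requirement is met — no jurisdiction.
The Yarmarsh High Bench:
  (a) The claim is a property claim, not a consumer claim. Condition met.
  (b) The plaintiff resides in Lorfield, which is not Yarwick, which satisfies one of the alternatives. Condition met.
  (c) The plaintiff resides in Lorfield, not Yarmarsh; the property lies in Morport, not Yarmarsh — none of the alternatives is met. Condition not met.
  (d) No such written consent has been filed. The proviso rescues it, though: the amount in controversy is $57,000, which meets the USD 50,000 floor. Met.
  → At least one condition fails; no jurisdiction.
The Circuit Court of Yarwick:
  (a) The operative events occurred in Morport, not Yarwick. Not met.
  (b) No contract (and hence no place of execution) is alleged. But the amount in controversy is $57,000, which meets the 20,000 dollars floor, and the 'unless' clause therefore excuses the requirement. Met.
  (c) The plaintiff resides in Lorfield, which is not Yarwick — that alternative is enough. Satisfied.
  (d) The claim is a property claim, not an employment claim, so one alternative holds. Satisfied.
  → The court lacks jurisdiction.
No court satisfies all of its conditions.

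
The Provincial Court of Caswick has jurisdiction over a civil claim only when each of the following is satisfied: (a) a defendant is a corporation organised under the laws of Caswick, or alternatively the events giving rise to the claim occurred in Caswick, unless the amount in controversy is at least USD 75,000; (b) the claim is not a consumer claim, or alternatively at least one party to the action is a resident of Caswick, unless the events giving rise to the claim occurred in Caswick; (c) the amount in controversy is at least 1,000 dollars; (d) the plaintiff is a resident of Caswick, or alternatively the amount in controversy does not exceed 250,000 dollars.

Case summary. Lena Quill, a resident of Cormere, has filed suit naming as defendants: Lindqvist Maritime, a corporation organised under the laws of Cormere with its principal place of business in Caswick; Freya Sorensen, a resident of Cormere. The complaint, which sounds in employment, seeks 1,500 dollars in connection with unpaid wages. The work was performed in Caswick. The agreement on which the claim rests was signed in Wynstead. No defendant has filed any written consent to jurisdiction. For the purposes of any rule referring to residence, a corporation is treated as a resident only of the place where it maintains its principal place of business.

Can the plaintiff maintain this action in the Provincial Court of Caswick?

Yes

The Provincial Court of Caswick:
  (a) The operative events occurred in Caswick — that alternative is enough. Condition met.
  (b) The claim is an employment claim, not a consumer claim — that alternative is enough. Satisfied.
  (c) The amount in controversy is 1,500 dollars, which meets the USD 1,000 floor. Condition met.
  (d) The amount in controversy is 1,500 dollars, within the 250,000 dollars ceiling, which satisfies one of the alternatives. Satisfied.
  → The court has jurisdiction.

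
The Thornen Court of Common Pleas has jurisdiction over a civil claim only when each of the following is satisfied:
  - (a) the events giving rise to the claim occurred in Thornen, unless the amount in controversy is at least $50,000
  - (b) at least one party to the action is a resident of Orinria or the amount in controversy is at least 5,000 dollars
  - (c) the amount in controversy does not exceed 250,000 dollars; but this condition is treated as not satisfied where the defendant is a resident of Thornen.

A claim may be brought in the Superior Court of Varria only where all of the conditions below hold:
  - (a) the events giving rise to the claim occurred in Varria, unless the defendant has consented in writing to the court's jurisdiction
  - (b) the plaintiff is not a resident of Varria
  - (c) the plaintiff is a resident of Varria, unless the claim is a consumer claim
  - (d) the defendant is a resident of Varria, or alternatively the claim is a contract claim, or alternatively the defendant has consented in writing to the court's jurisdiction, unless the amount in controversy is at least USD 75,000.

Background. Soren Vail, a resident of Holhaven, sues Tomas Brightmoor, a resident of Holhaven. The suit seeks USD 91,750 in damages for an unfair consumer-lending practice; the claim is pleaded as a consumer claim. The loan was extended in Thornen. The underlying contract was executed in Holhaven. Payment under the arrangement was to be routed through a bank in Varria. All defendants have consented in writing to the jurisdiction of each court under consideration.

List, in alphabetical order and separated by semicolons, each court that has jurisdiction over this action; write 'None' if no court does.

The Thornen Court of Common Pleas:
  (a) The operative events occurred in Thornen. Satisfied.
  (b) The amount in controversy is $91,750, which meets the 5,000 dollars floor — that alternative is enough. Satisfied.
  (c) The amount in controversy is $91,750, within the 250,000 dollars ceiling. The exception is not triggered, since the defendant resides in Holhaven, not Thornen. Satisfied.
  → The court has jurisdiction.
The Superior Court of Varria:
  (a) The operative events occurred in Thornen, not Varria. The proviso rescues it, though: every defendant has filed written consent. Condition met.
  (b) The plaintiff resides in Holhaven, which is not Varria. Condition met.
  (c) The plaintiff resides in Holhaven, not Varria. But the claim is a consumer claim, and the 'unless' clause therefore excuses the requirement. Met.
  (d) Every defendant has filed written consent, so one alternative holds. Condition met.
  → Jurisdiction lies.

the Superior Court of Varria; the Thornen Court of Common Pleas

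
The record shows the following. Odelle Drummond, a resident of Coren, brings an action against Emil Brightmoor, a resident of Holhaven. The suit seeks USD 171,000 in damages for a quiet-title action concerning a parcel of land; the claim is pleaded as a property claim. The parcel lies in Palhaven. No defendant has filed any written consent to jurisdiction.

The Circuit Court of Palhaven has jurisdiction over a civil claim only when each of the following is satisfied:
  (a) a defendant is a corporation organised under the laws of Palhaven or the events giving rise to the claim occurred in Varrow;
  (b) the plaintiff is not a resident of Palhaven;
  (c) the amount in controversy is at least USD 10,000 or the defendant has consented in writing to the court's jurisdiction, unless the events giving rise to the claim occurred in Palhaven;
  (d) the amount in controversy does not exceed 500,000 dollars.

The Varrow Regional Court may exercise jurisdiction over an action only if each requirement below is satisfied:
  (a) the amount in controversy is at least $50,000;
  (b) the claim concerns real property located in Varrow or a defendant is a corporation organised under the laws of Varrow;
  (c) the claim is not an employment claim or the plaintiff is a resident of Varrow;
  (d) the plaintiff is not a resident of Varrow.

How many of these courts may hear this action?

0

The Circuit Court of Palhaven:
  (a) No defendant is a corporation; the operative events occurred in Palhaven, not Varrow — none of the alternatives is met. Not satisfied.
  (b) The plaintiff resides in Coren, which is not Palhaven. Met.
  (c) The amount in controversy is 171,000 dollars, which meets the $10,000 floor, which satisfies one of the alternatives. Condition met.
  (d) The amount in controversy is $171,000, within the USD 500,000 ceiling. Satisfied.
  → No jurisdiction.
The Varrow Regional Court:
  (a) The amount in controversy is 171,000 dollars, which meets the 50,000 dollars floor. Satisfied.
  (b) The property lies in Palhaven, not Varrow; no defendant is a corporation — none of the alternatives is met. Fails.
  (c) The claim is a property claim, not an employment claim, so one alternative holds. Met.
  (d) The plaintiff resides in Coren, which is not Varrow. Satisfied.
  → The court lacks jurisdiction.
No court satisfies all of its conditions.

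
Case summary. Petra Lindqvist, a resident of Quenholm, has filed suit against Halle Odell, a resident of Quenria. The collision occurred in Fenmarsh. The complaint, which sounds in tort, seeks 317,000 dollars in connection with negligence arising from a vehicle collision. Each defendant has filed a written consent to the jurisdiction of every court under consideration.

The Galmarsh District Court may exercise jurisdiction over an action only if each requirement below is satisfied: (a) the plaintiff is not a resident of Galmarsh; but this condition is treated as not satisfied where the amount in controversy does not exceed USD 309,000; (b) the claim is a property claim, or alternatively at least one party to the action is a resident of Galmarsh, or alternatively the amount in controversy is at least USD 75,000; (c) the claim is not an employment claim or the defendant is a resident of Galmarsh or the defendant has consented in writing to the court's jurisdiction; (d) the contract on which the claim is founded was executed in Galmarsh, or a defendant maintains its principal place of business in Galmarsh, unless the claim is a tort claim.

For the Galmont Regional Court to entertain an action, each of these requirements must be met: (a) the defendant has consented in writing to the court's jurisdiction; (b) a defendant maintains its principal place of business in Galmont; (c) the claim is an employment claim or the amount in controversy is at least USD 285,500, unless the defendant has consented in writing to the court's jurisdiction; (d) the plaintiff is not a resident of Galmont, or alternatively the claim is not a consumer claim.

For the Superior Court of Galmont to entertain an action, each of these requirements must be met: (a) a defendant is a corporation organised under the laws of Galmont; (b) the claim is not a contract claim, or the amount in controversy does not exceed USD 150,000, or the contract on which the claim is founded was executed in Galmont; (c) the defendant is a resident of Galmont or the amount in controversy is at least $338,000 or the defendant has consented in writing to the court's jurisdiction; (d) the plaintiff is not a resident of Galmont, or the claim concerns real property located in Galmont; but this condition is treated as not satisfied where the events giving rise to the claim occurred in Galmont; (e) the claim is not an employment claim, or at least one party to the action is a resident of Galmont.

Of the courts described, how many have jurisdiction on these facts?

The Galmarsh District Court:
  (a) The plaintiff resides in Quenholm, which is not Galmarsh. The carve-out does not apply: the amount in controversy is $317,000, above the USD 309,000 ceiling. Condition met.
  (b) The amount in controversy is $317,000, which meets the $75,000 floor, which satisfies one of the alternatives. Condition met.
  (c) The claim is a tort claim, not an employment claim, which satisfies one of the alternatives. Satisfied.
  (d) No contract (and hence no place of execution) is alleged; no defendant is a corporation — every alternative fails. But the claim is a tort claim, and the 'unless' clause therefore excuses the requirement. Condition met.
  → The court has jurisdiction.
The Galmont Regional Court:
  (a) Every defendant has filed written consent. Met.
  (b) No defendant is a corporation. Not satisfied.
  (c) The amount in controversy is $317,000, which meets the USD 285,500 floor, which satisfies one of the alternatives. Satisfied.
  (d) The plaintiff resides in Quenholm, which is not Galmont — that alternative is enough. Satisfied.
  → The court lacks jurisdiction.
The Superior Court of Galmont:
  (a) No defendant is a corporation. Fails.
  (b) The claim is a tort claim, not a contract claim — that alternative is enough. Satisfied.
  (c) Every defendant has filed written consent, so one alternative holds. Satisfied.
  (d) The plaintiff resides in Quenholm, which is not Galmont, so one alternative holds. The carve-out does not apply: the operative events occurred in Fenmarsh, not Galmont. Met.
  (e) The claim is a tort claim, not an employment claim, so one alternative holds. Met.
  → No jurisdiction.
Courts with jurisdiction: the Galmarsh District Court — 1 in total.

1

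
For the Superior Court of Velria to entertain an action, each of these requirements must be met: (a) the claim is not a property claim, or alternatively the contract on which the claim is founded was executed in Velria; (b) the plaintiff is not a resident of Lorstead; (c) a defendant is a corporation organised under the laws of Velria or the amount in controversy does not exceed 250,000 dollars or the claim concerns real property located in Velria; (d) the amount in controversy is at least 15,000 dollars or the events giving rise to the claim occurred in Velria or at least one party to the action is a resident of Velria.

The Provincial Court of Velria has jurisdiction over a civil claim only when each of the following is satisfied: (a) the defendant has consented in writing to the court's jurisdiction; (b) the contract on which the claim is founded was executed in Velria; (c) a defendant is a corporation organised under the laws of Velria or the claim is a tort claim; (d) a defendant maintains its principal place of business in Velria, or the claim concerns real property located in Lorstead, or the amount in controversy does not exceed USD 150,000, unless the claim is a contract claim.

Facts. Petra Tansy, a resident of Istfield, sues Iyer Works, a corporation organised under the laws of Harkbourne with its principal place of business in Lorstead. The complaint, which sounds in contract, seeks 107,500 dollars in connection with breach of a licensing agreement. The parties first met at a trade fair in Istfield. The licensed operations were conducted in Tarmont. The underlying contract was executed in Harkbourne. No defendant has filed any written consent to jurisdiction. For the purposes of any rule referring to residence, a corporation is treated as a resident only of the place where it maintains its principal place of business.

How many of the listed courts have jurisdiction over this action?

The Superior Court of Velria:
  (a) The claim is a contract claim, not a property claim, so this disjunct is met. Condition met.
  (b) The plaintiff resides in Istfield, which is not Lorstead. Satisfied.
  (c) The amount in controversy is $107,500, within the USD 250,000 ceiling — that alternative is enough. Met.
  (d) The amount in controversy is USD 107,500, which meets the USD 15,000 floor, which satisfies one of the alternatives. Condition met.
  → Every requirement is satisfied — jurisdiction.
The Provincial Court of Velria:
  (a) No such written consent has been filed. Not satisfied.
  (b) The contract was executed in Harkbourne, not Velria. Not satisfied.
  (c) The corporate defendant(s) are organised in Harkbourne, not Velria; the claim is a contract claim, not a tort claim — none of the alternatives is met. Fails.
  (d) The amount in controversy is 107,500 dollars, within the $150,000 ceiling, which satisfies one of the alternatives. Condition met.
  → At least one condition fails; no jurisdiction.
Courts with jurisdiction: the Superior Court of Velria — 1 in total.

1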